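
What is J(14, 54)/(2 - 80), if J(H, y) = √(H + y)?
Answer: -√17/39 ≈ -0.10572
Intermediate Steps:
J(14, 54)/(2 - 80) = √(14 + 54)/(2 - 80) = √68/(-78) = (2*√17)*(-1/78) = -√17/39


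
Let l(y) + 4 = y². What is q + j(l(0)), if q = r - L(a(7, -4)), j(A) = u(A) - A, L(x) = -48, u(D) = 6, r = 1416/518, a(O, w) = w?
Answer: 15730/259 ≈ 60.734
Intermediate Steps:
r = 708/259 (r = 1416*(1/518) = 708/259 ≈ 2.7336)
l(y) = -4 + y²
j(A) = 6 - A
q = 13140/259 (q = 708/259 - 1*(-48) = 708/259 + 48 = 13140/259 ≈ 50.734)
q + j(l(0)) = 13140/259 + (6 - (-4 + 0²)) = 13140/259 + (6 - (-4 + 0)) = 13140/259 + (6 - 1*(-4)) = 13140/259 + (6 + 4) = 13140/259 + 10 = 15730/259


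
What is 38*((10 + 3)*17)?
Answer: 8398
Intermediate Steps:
38*((10 + 3)*17) = 38*(13*17) = 38*221 = 8398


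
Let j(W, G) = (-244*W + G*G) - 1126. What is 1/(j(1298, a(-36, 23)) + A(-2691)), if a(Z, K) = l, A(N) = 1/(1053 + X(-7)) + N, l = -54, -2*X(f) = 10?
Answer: -1048/332858423 ≈ -3.1485e-6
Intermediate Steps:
X(f) = -5 (X(f) = -1/2*10 = -5)
A(N) = 1/1048 + N (A(N) = 1/(1053 - 5) + N = 1/1048 + N)
a(Z, K) = -54
j(W, G) = -1126 + G**2 - 244*W (j(W, G) = (-244*W + G**2) - 1126 = (G**2 - 244*W) - 1126 = -1126 + G**2 - 244*W)
1/(j(1298, a(-36, 23)) + A(-2691)) = 1/((-1126 + (-54)**2 - 244*1298) + (1/1048 - 2691)) = 1/((-1126 + 2916 - 316712) - 2820167/1048) = 1/(-314922 - 2820167/1048) = 1/(-332858423/1048) = -1048/332858423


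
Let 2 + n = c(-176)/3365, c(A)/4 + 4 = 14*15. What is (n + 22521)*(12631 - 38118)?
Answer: -1931335000133/3365 ≈ -5.7395e+8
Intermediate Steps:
c(A) = 824 (c(A) = -16 + 4*(14*15) = -16 + 4*210 = -16 + 840 = 824)
n = -5906/3365 (n = -2 + 824/3365 = -5906/3365 ≈ -1.7551)
(n + 22521)*(12631 - 38118) = (-5906/3365 + 22521)*(12631 - 38118) = (75777259/3365)*(-25487) = -1931335000133/3365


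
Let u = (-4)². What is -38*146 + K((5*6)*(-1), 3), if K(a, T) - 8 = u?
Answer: -5524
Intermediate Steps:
u = 16
K(a, T) = 24 (K(a, T) = 8 + 16 = 24)
-38*146 + K((5*6)*(-1), 3) = -38*146 + 24 = -5548 + 24 = -5524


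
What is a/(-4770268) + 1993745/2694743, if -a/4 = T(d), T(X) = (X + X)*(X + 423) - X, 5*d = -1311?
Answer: 53778770994356/80341539382025 ≈ 0.66938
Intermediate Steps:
d = -1311/5 (d = (1/5)*(-1311) = -1311/5 ≈ -262.20)
T(X) = -X + 2*X*(423 + X) (T(X) = (2*X)*(423 + X) - X = 2*X*(423 + X) - X = -X + 2*X*(423 + X))
a = 8406132/25 (a = -(-5244)*(845 + 2*(-1311/5))/5 = -(-5244)*(845 - 2622/5)/5 = -(-5244)*1603/(5*5) = -4*(-2101533/25) = 8406132/25 ≈ 3.3625e+5)
a/(-4770268) + 1993745/2694743 = (8406132/25)/(-4770268) + 1993745/2694743 = (8406132/25)*(-1/4770268) + 1993745*(1/2694743) = -2101533/29814175 + 1993745/2694743 = 53778770994356/80341539382025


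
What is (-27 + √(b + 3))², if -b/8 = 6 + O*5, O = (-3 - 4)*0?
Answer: 684 - 162*I*√5 ≈ 684.0 - 362.24*I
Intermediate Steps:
O = 0 (O = -7*0 = 0)
b = -48 (b = -8*(6 + 0*5) = -8*(6 + 0) = -8*6 = -48)
(-27 + √(b + 3))² = (-27 + √(-48 + 3))² = (-27 + √(-45))² = (-27 + 3*I*√5)²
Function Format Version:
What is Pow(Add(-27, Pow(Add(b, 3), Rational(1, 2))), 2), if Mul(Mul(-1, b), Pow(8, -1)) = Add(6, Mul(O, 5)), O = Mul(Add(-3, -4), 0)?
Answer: Add(684, Mul(-162, I, Pow(5, Rational(1, 2)))) ≈ Add(684.00, Mul(-362.24, I))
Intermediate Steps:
O = 0 (O = Mul(-7, 0) = 0)
b = -48 (b = Mul(-8, Add(6, Mul(0, 5))) = Mul(-8, Add(6, 0)) = Mul(-8, 6) = -48)
Pow(Add(-27, Pow(Add(b, 3), Rational(1, 2))), 2) = Pow(Add(-27, Pow(Add(-48, 3), Rational(1, 2))), 2) = Pow(Add(-27, Pow(-45, Rational(1, 2))), 2) = Pow(Add(-27, Mul(3, I, Pow(5, Rational(1, 2)))), 2)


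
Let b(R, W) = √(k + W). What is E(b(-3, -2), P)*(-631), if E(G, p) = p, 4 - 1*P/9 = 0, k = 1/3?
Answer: -22716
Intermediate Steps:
k = ⅓ (k = 1*(⅓) = ⅓ ≈ 0.33333)
b(R, W) = √(⅓ + W)
P = 36 (P = 36 - 9*0 = 36 + 0 = 36)
E(b(-3, -2), P)*(-631) = 36*(-631) = -22716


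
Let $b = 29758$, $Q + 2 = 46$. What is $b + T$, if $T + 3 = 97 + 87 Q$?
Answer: $33680$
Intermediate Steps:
$Q = 44$ ($Q = -2 + 46 = 44$)
$T = 3922$ ($T = -3 + \left(97 + 87 \cdot 44\right) = -3 + \left(97 + 3828\right) = -3 + 3925 = 3922$)
$b + T = 29758 + 3922 = 33680$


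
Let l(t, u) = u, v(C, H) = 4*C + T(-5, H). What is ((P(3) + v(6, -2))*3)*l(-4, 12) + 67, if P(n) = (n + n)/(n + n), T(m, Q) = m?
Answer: 787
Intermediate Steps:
P(n) = 1 (P(n) = (2*n)/((2*n)) = (2*n)*(1/(2*n)) = 1)
v(C, H) = -5 + 4*C (v(C, H) = 4*C - 5 = -5 + 4*C)
((P(3) + v(6, -2))*3)*l(-4, 12) + 67 = ((1 + (-5 + 4*6))*3)*12 + 67 = ((1 + (-5 + 24))*3)*12 + 67 = ((1 + 19)*3)*12 + 67 = (20*3)*12 + 67 = 60*12 + 67 = 720 + 67 = 787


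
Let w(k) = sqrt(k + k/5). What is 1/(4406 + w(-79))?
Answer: 11015/48532327 - I*sqrt(2370)/97064654 ≈ 0.00022696 - 5.0155e-7*I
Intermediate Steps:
w(k) = sqrt(30)*sqrt(k)/5 (w(k) = sqrt(k + k*(1/5)) = sqrt(k + k/5) = sqrt(6*k/5) = sqrt(30)*sqrt(k)/5)
1/(4406 + w(-79)) = 1/(4406 + sqrt(30)*sqrt(-79)/5) = 1/(4406 + sqrt(30)*(I*sqrt(79))/5) = 1/(4406 + I*sqrt(2370)/5)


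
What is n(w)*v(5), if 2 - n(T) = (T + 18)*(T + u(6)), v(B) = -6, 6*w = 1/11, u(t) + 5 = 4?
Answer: -85997/726 ≈ -118.45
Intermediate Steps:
u(t) = -1 (u(t) = -5 + 4 = -1)
w = 1/66 (w = (⅙)/11 = (⅙)*(1/11) = 1/66 ≈ 0.015152)
n(T) = 2 - (-1 + T)*(18 + T) (n(T) = 2 - (T + 18)*(T - 1) = 2 - (18 + T)*(-1 + T) = 2 - (-1 + T)*(18 + T))
n(w)*v(5) = (20 - (1/66)² - 17*1/66)*(-6) = (20 - 1*1/4356 - 17/66)*(-6) = (20 - 1/4356 - 17/66)*(-6) = (85997/4356)*(-6) = -85997/726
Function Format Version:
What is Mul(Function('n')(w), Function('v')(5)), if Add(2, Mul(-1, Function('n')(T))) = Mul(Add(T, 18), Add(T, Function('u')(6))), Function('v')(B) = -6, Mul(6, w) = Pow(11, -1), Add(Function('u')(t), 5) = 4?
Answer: Rational(-85997, 726) ≈ -118.45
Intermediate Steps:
Function('u')(t) = -1 (Function('u')(t) = Add(-5, 4) = -1)
w = Rational(1, 66) (w = Mul(Rational(1, 6), Pow(11, -1)) = Mul(Rational(1, 6), Rational(1, 11)) = Rational(1, 66) ≈ 0.015152)
Function('n')(T) = Add(2, Mul(-1, Add(-1, T), Add(18, T))) (Function('n')(T) = Add(2, Mul(-1, Mul(Add(T, 18), Add(T, -1)))) = Add(2, Mul(-1, Mul(Add(18, T), Add(-1, T)))) = Add(2, Mul(-1, Mul(Add(-1, T), Add(18, T)))) = Add(2, Mul(-1, Add(-1, T), Add(18, T))))
Mul(Function('n')(w), Function('v')(5)) = Mul(Add(20, Mul(-1, Pow(Rational(1, 66), 2)), Mul(-17, Rational(1, 66))), -6) = Mul(Add(20, Mul(-1, Rational(1, 4356)), Rational(-17, 66)), -6) = Mul(Add(20, Rational(-1, 4356), Rational(-17, 66)), -6) = Mul(Rational(85997, 4356), -6) = Rational(-85997, 726)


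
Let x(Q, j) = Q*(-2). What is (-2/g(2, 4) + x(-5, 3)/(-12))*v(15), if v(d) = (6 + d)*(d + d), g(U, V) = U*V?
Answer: -1365/2 ≈ -682.50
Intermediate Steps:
x(Q, j) = -2*Q
v(d) = 2*d*(6 + d) (v(d) = (6 + d)*(2*d) = 2*d*(6 + d))
(-2/g(2, 4) + x(-5, 3)/(-12))*v(15) = (-2/(2*4) - 2*(-5)/(-12))*(2*15*(6 + 15)) = (-2/8 + 10*(-1/12))*(2*15*21) = (-2*⅛ - ⅚)*630 = (-¼ - ⅚)*630 = -13/12*630 = -1365/2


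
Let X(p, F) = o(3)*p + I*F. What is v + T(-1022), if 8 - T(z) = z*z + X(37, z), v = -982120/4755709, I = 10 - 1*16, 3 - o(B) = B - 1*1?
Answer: -4996562864425/4755709 ≈ -1.0506e+6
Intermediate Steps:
o(B) = 4 - B (o(B) = 3 - (B - 1*1) = 3 - (B - 1) = 3 - (-1 + B) = 3 + (1 - B) = 4 - B)
I = -6 (I = 10 - 16 = -6)
X(p, F) = p - 6*F (X(p, F) = (4 - 1*3)*p - 6*F = (4 - 3)*p - 6*F = 1*p - 6*F = p - 6*F)
v = -982120/4755709 (v = -982120*1/4755709 = -982120/4755709 ≈ -0.20651)
T(z) = -29 - z² + 6*z (T(z) = 8 - (z*z + (37 - 6*z)) = 8 - (z² + (37 - 6*z)) = 8 - (37 + z² - 6*z) = 8 + (-37 - z² + 6*z) = -29 - z² + 6*z)
v + T(-1022) = -982120/4755709 + (-29 - 1*(-1022)² + 6*(-1022)) = -982120/4755709 + (-29 - 1*1044484 - 6132) = -982120/4755709 + (-29 - 1044484 - 6132) = -982120/4755709 - 1050645 = -4996562864425/4755709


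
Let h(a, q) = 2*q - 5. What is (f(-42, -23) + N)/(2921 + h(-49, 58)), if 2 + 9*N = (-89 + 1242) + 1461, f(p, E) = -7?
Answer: 2549/27288 ≈ 0.093411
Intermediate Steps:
h(a, q) = -5 + 2*q
N = 2612/9 (N = -2/9 + ((-89 + 1242) + 1461)/9 = -2/9 + (1153 + 1461)/9 = -2/9 + (1/9)*2614 = -2/9 + 2614/9 = 2612/9 ≈ 290.22)
(f(-42, -23) + N)/(2921 + h(-49, 58)) = (-7 + 2612/9)/(2921 + (-5 + 2*58)) = 2549/(9*(2921 + (-5 + 116))) = 2549/(9*(2921 + 111)) = (2549/9)/3032 = (2549/9)*(1/3032) = 2549/27288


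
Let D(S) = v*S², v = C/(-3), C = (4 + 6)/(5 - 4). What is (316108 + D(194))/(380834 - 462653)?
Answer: -571964/245457 ≈ -2.3302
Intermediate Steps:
C = 10 (C = 10/1 = 10*1 = 10)
v = -10/3 (v = 10/(-3) = -⅓*10 = -10/3 ≈ -3.3333)
D(S) = -10*S²/3
(316108 + D(194))/(380834 - 462653) = (316108 - 10/3*194²)/(380834 - 462653) = (316108 - 10/3*37636)/(-81819) = (316108 - 376360/3)*(-1/81819) = (571964/3)*(-1/81819) = -571964/245457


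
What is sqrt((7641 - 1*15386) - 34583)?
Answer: 2*I*sqrt(10582) ≈ 205.74*I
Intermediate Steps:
sqrt((7641 - 1*15386) - 34583) = sqrt((7641 - 15386) - 34583) = sqrt(-7745 - 34583) = sqrt(-42328) = 2*I*sqrt(10582)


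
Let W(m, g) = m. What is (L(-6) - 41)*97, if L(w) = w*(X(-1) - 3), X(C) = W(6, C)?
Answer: -5723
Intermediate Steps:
X(C) = 6
L(w) = 3*w (L(w) = w*(6 - 3) = w*3 = 3*w)
(L(-6) - 41)*97 = (3*(-6) - 41)*97 = (-18 - 41)*97 = -59*97 = -5723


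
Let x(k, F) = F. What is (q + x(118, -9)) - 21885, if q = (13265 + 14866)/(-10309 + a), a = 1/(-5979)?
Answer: -1349659882977/61637512 ≈ -21897.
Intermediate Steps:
a = -1/5979 ≈ -0.00016725
q = -168195249/61637512 (q = (13265 + 14866)/(-10309 - 1/5979) = 28131/(-61637512/5979) = 28131*(-5979/61637512) = -168195249/61637512 ≈ -2.7288)
(q + x(118, -9)) - 21885 = (-168195249/61637512 - 9) - 21885 = -722932857/61637512 - 21885 = -1349659882977/61637512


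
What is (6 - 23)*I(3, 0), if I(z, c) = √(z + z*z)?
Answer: -34*√3 ≈ -58.890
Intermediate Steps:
I(z, c) = √(z + z²)
(6 - 23)*I(3, 0) = (6 - 23)*√(3*(1 + 3)) = -17*2*√3 = -34*√3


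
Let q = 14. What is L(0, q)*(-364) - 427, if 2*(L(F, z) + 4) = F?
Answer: 1029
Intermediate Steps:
L(F, z) = -4 + F/2
L(0, q)*(-364) - 427 = (-4 + (½)*0)*(-364) - 427 = (-4 + 0)*(-364) - 427 = -4*(-364) - 427 = 1456 - 427 = 1029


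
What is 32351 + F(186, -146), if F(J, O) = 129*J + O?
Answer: 56199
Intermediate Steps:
F(J, O) = O + 129*J
32351 + F(186, -146) = 32351 + (-146 + 129*186) = 32351 + (-146 + 23994) = 32351 + 23848 = 56199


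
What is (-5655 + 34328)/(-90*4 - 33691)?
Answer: -28673/34051 ≈ -0.84206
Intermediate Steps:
(-5655 + 34328)/(-90*4 - 33691) = 28673/(-360 - 33691) = 28673/(-34051) = 28673*(-1/34051) = -28673/34051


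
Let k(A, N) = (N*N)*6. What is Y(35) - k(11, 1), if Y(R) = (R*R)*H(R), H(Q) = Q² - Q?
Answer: 1457744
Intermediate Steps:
k(A, N) = 6*N² (k(A, N) = N²*6 = 6*N²)
Y(R) = R³*(-1 + R) (Y(R) = (R*R)*(R*(-1 + R)) = R²*(R*(-1 + R)) = R³*(-1 + R))
Y(35) - k(11, 1) = 35³*(-1 + 35) - 6*1² = 42875*34 - 6 = 1457750 - 1*6 = 1457750 - 6 = 1457744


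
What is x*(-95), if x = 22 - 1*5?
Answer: -1615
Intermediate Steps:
x = 17 (x = 22 - 5 = 17)
x*(-95) = 17*(-95) = -1615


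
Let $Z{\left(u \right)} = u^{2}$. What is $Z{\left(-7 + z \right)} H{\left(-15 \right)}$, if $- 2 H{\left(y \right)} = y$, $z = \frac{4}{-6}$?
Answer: $\frac{2645}{6} \approx 440.83$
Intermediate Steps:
$z = - \frac{2}{3}$ ($z = 4 \left(- \frac{1}{6}\right) = - \frac{2}{3} \approx -0.66667$)
$H{\left(y \right)} = - \frac{y}{2}$
$Z{\left(-7 + z \right)} H{\left(-15 \right)} = \left(-7 - \frac{2}{3}\right)^{2} \left(\left(- \frac{1}{2}\right) \left(-15\right)\right) = \left(- \frac{23}{3}\right)^{2} \cdot \frac{15}{2} = \frac{529}{9} \cdot \frac{15}{2} = \frac{2645}{6}$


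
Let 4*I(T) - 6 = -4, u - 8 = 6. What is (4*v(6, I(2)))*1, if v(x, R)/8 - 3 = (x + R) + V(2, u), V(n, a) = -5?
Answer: 144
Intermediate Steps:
u = 14 (u = 8 + 6 = 14)
I(T) = 1/2 (I(T) = 3/2 + (1/4)*(-4) = 3/2 - 1 = 1/2)
v(x, R) = -16 + 8*R + 8*x (v(x, R) = 24 + 8*((x + R) - 5) = 24 + 8*((R + x) - 5) = 24 + 8*(-5 + R + x) = 24 + (-40 + 8*R + 8*x) = -16 + 8*R + 8*x)
(4*v(6, I(2)))*1 = (4*(-16 + 8*(1/2) + 8*6))*1 = (4*(-16 + 4 + 48))*1 = (4*36)*1 = 144*1 = 144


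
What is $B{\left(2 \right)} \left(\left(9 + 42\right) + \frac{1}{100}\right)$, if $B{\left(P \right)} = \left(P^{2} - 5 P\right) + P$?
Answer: $- \frac{5101}{25} \approx -204.04$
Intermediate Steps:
$B{\left(P \right)} = P^{2} - 4 P$
$B{\left(2 \right)} \left(\left(9 + 42\right) + \frac{1}{100}\right) = 2 \left(-4 + 2\right) \left(\left(9 + 42\right) + \frac{1}{100}\right) = 2 \left(-2\right) \left(51 + \frac{1}{100}\right) = \left(-4\right) \frac{5101}{100} = - \frac{5101}{25}$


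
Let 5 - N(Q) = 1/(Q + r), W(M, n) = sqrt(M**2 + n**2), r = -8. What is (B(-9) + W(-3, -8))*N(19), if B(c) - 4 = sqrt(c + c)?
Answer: 216/11 + 54*sqrt(73)/11 + 162*I*sqrt(2)/11 ≈ 61.58 + 20.828*I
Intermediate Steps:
N(Q) = 5 - 1/(-8 + Q) (N(Q) = 5 - 1/(Q - 8) = 5 - 1/(-8 + Q))
B(c) = 4 + sqrt(2)*sqrt(c) (B(c) = 4 + sqrt(c + c) = 4 + sqrt(2*c) = 4 + sqrt(2)*sqrt(c))
(B(-9) + W(-3, -8))*N(19) = ((4 + sqrt(2)*sqrt(-9)) + sqrt((-3)**2 + (-8)**2))*((-41 + 5*19)/(-8 + 19)) = ((4 + sqrt(2)*(3*I)) + sqrt(9 + 64))*((-41 + 95)/11) = ((4 + 3*I*sqrt(2)) + sqrt(73))*((1/11)*54) = (4 + sqrt(73) + 3*I*sqrt(2))*(54/11) = 216/11 + 54*sqrt(73)/11 + 162*I*sqrt(2)/11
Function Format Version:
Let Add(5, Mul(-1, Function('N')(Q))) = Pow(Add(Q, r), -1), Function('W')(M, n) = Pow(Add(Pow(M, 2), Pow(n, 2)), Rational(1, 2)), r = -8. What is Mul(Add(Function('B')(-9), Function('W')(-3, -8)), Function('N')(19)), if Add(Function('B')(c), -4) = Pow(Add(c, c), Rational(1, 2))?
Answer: Add(Rational(216, 11), Mul(Rational(54, 11), Pow(73, Rational(1, 2))), Mul(Rational(162, 11), I, Pow(2, Rational(1, 2)))) ≈ Add(61.580, Mul(20.828, I))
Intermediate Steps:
Function('N')(Q) = Add(5, Mul(-1, Pow(Add(-8, Q), -1))) (Function('N')(Q) = Add(5, Mul(-1, Pow(Add(Q, -8), -1))) = Add(5, Mul(-1, Pow(Add(-8, Q), -1))))
Function('B')(c) = Add(4, Mul(Pow(2, Rational(1, 2)), Pow(c, Rational(1, 2)))) (Function('B')(c) = Add(4, Pow(Add(c, c), Rational(1, 2))) = Add(4, Pow(Mul(2, c), Rational(1, 2))) = Add(4, Mul(Pow(2, Rational(1, 2)), Pow(c, Rational(1, 2)))))
Mul(Add(Function('B')(-9), Function('W')(-3, -8)), Function('N')(19)) = Mul(Add(Add(4, Mul(Pow(2, Rational(1, 2)), Pow(-9, Rational(1, 2)))), Pow(Add(Pow(-3, 2), Pow(-8, 2)), Rational(1, 2))), Mul(Pow(Add(-8, 19), -1), Add(-41, Mul(5, 19)))) = Mul(Add(Add(4, Mul(Pow(2, Rational(1, 2)), Mul(3, I))), Pow(Add(9, 64), Rational(1, 2))), Mul(Pow(11, -1), Add(-41, 95))) = Mul(Add(Add(4, Mul(3, I, Pow(2, Rational(1, 2)))), Pow(73, Rational(1, 2))), Mul(Rational(1, 11), 54)) = Mul(Add(4, Pow(73, Rational(1, 2)), Mul(3, I, Pow(2, Rational(1, 2)))), Rational(54, 11)) = Add(Rational(216, 11), Mul(Rational(54, 11), Pow(73, Rational(1, 2))), Mul(Rational(162, 11), I, Pow(2, Rational(1, 2))))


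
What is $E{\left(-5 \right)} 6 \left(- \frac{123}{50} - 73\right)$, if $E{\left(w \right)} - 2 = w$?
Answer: $\frac{33957}{25} \approx 1358.3$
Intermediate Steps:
$E{\left(w \right)} = 2 + w$
$E{\left(-5 \right)} 6 \left(- \frac{123}{50} - 73\right) = \left(2 - 5\right) 6 \left(- \frac{123}{50} - 73\right) = \left(-3\right) 6 \left(\left(-123\right) \frac{1}{50} - 73\right) = - 18 \left(- \frac{123}{50} - 73\right) = \left(-18\right) \left(- \frac{3773}{50}\right) = \frac{33957}{25}$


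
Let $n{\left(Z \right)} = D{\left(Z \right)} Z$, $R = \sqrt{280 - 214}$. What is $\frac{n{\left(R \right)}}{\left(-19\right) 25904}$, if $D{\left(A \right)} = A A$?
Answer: $- \frac{33 \sqrt{66}}{246088} \approx -0.0010894$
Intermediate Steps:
$R = \sqrt{66} \approx 8.124$
$D{\left(A \right)} = A^{2}$
$n{\left(Z \right)} = Z^{3}$ ($n{\left(Z \right)} = Z^{2} Z = Z^{3}$)
$\frac{n{\left(R \right)}}{\left(-19\right) 25904} = \frac{\left(\sqrt{66}\right)^{3}}{\left(-19\right) 25904} = \frac{66 \sqrt{66}}{-492176} = 66 \sqrt{66} \left(- \frac{1}{492176}\right) = - \frac{33 \sqrt{66}}{246088}$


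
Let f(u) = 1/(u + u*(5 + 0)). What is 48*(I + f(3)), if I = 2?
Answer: 296/3 ≈ 98.667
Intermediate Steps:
f(u) = 1/(6*u) (f(u) = 1/(u + u*5) = 1/(u + 5*u) = 1/(6*u))
48*(I + f(3)) = 48*(2 + (1/6)/3) = 48*(2 + (1/6)*(1/3)) = 48*(2 + 1/18) = 48*(37/18) = 296/3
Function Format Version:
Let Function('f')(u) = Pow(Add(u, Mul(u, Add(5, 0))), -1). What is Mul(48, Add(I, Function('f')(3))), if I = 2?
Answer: Rational(296, 3) ≈ 98.667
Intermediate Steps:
Function('f')(u) = Mul(Rational(1, 6), Pow(u, -1)) (Function('f')(u) = Pow(Add(u, Mul(u, 5)), -1) = Pow(Add(u, Mul(5, u)), -1) = Pow(Mul(6, u), -1) = Mul(Rational(1, 6), Pow(u, -1)))
Mul(48, Add(I, Function('f')(3))) = Mul(48, Add(2, Mul(Rational(1, 6), Pow(3, -1)))) = Mul(48, Add(2, Mul(Rational(1, 6), Rational(1, 3)))) = Mul(48, Add(2, Rational(1, 18))) = Mul(48, Rational(37, 18)) = Rational(296, 3)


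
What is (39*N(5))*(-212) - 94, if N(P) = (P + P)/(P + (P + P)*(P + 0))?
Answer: -17570/11 ≈ -1597.3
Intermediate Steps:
N(P) = 2*P/(P + 2*P²) (N(P) = (2*P)/(P + (2*P)*P) = (2*P)/(P + 2*P²) = 2*P/(P + 2*P²))
(39*N(5))*(-212) - 94 = (39*(2/(1 + 2*5)))*(-212) - 94 = (39*(2/(1 + 10)))*(-212) - 94 = (39*(2/11))*(-212) - 94 = (78/11)*(-212) - 94 = -16536/11 - 94 = -17570/11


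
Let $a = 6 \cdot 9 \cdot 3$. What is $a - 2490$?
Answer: $-2328$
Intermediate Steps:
$a = 162$ ($a = 54 \cdot 3 = 162$)
$a - 2490 = 162 - 2490 = -2328$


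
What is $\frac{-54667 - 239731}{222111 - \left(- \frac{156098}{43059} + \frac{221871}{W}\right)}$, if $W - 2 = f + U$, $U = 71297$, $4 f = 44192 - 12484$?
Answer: $- \frac{1004307080344932}{757710576173833} \approx -1.3254$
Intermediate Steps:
$f = 7927$ ($f = \frac{44192 - 12484}{4} = \frac{1}{4} \cdot 31708 = 7927$)
$W = 79226$ ($W = 2 + \left(7927 + 71297\right) = 2 + 79224 = 79226$)
$\frac{-54667 - 239731}{222111 - \left(- \frac{156098}{43059} + \frac{221871}{W}\right)} = \frac{-54667 - 239731}{222111 - \left(- \frac{156098}{43059} + \frac{221871}{79226}\right)} = - \frac{294398}{222111 - - \frac{2813476759}{3411392334}} = - \frac{294398}{222111 + \left(- \frac{221871}{79226} + \frac{156098}{43059}\right)} = - \frac{294398}{222111 + \frac{2813476759}{3411392334}} = - \frac{294398}{\frac{757710576173833}{3411392334}} = \left(-294398\right) \frac{3411392334}{757710576173833} = - \frac{1004307080344932}{757710576173833}$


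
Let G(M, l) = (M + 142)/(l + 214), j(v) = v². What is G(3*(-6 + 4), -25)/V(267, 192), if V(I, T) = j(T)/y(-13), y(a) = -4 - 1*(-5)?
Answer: 17/870912 ≈ 1.9520e-5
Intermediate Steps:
y(a) = 1 (y(a) = -4 + 5 = 1)
G(M, l) = (142 + M)/(214 + l)
V(I, T) = T² (V(I, T) = T²/1 = T²*1 = T²)
G(3*(-6 + 4), -25)/V(267, 192) = ((142 + 3*(-6 + 4))/(214 - 25))/(192²) = ((142 + 3*(-2))/189)/36864 = ((142 - 6)/189)*(1/36864) = ((1/189)*136)*(1/36864) = (136/189)*(1/36864) = 17/870912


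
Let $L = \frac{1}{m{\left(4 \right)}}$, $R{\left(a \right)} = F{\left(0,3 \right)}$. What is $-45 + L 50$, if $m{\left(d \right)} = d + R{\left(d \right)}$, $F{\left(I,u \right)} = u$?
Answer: $- \frac{265}{7} \approx -37.857$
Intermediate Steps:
$R{\left(a \right)} = 3$
$m{\left(d \right)} = 3 + d$ ($m{\left(d \right)} = d + 3 = 3 + d$)
$L = \frac{1}{7}$ ($L = \frac{1}{3 + 4} = \frac{1}{7} \approx 0.14286$)
$-45 + L 50 = -45 + \frac{1}{7} \cdot 50 = -45 + \frac{50}{7} = - \frac{265}{7}$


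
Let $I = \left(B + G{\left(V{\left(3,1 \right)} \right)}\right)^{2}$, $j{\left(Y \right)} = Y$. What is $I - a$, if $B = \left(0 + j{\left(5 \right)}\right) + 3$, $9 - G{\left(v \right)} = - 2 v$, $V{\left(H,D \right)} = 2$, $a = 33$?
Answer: $408$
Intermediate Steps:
$G{\left(v \right)} = 9 + 2 v$ ($G{\left(v \right)} = 9 - - 2 v = 9 + 2 v$)
$B = 8$ ($B = \left(0 + 5\right) + 3 = 5 + 3 = 8$)
$I = 441$ ($I = \left(8 + \left(9 + 2 \cdot 2\right)\right)^{2} = \left(8 + \left(9 + 4\right)\right)^{2} = \left(8 + 13\right)^{2} = 21^{2} = 441$)
$I - a = 441 - 33 = 408$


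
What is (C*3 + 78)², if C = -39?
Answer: 1521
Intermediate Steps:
(C*3 + 78)² = (-39*3 + 78)² = (-117 + 78)² = (-39)² = 1521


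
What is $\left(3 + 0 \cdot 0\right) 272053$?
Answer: $816159$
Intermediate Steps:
$\left(3 + 0 \cdot 0\right) 272053 = \left(3 + 0\right) 272053 = 3 \cdot 272053 = 816159$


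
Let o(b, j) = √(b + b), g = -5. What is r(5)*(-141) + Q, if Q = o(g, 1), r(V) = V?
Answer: -705 + I*√10 ≈ -705.0 + 3.1623*I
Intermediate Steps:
o(b, j) = √2*√b (o(b, j) = √(2*b) = √2*√b)
Q = I*√10 (Q = √2*√(-5) = √2*(I*√5) = I*√10 ≈ 3.1623*I)
r(5)*(-141) + Q = 5*(-141) + I*√10 = -705 + I*√10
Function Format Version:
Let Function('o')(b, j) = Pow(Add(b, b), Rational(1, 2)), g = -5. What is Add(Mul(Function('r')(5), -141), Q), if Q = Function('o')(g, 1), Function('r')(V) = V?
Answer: Add(-705, Mul(I, Pow(10, Rational(1, 2)))) ≈ Add(-705.00, Mul(3.1623, I))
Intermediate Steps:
Function('o')(b, j) = Mul(Pow(2, Rational(1, 2)), Pow(b, Rational(1, 2))) (Function('o')(b, j) = Pow(Mul(2, b), Rational(1, 2)) = Mul(Pow(2, Rational(1, 2)), Pow(b, Rational(1, 2))))
Q = Mul(I, Pow(10, Rational(1, 2))) (Q = Mul(Pow(2, Rational(1, 2)), Pow(-5, Rational(1, 2))) = Mul(Pow(2, Rational(1, 2)), Mul(I, Pow(5, Rational(1, 2)))) = Mul(I, Pow(10, Rational(1, 2))) ≈ Mul(3.1623, I))
Add(Mul(Function('r')(5), -141), Q) = Add(Mul(5, -141), Mul(I, Pow(10, Rational(1, 2)))) = Add(-705, Mul(I, Pow(10, Rational(1, 2))))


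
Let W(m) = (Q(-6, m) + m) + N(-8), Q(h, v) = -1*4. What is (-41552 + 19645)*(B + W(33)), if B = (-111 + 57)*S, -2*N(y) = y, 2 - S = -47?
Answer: 57242991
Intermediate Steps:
S = 49 (S = 2 - 1*(-47) = 2 + 47 = 49)
Q(h, v) = -4
N(y) = -y/2
B = -2646 (B = (-111 + 57)*49 = -54*49 = -2646)
W(m) = m (W(m) = (-4 + m) - 1/2*(-8) = (-4 + m) + 4 = m)
(-41552 + 19645)*(B + W(33)) = (-41552 + 19645)*(-2646 + 33) = -21907*(-2613) = 57242991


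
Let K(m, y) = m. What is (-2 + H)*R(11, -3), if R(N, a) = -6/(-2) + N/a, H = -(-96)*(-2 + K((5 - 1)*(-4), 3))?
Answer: 3460/3 ≈ 1153.3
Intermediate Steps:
H = -1728 (H = -(-96)*(-2 + (5 - 1)*(-4)) = -(-96)*(-2 + 4*(-4)) = -(-96)*(-2 - 16) = -(-96)*(-18) = -24*72 = -1728)
R(N, a) = 3 + N/a (R(N, a) = -6*(-½) + N/a = 3 + N/a)
(-2 + H)*R(11, -3) = (-2 - 1728)*(3 + 11/(-3)) = -1730*(3 + 11*(-⅓)) = -1730*(3 - 11/3) = -1730*(-⅔) = 3460/3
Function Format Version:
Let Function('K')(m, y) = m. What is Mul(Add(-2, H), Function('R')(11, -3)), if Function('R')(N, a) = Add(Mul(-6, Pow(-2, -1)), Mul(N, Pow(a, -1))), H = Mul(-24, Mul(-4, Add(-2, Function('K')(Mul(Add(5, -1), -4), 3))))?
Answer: Rational(3460, 3) ≈ 1153.3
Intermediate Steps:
H = -1728 (H = Mul(-24, Mul(-4, Add(-2, Mul(Add(5, -1), -4)))) = Mul(-24, Mul(-4, Add(-2, Mul(4, -4)))) = Mul(-24, Mul(-4, Add(-2, -16))) = Mul(-24, Mul(-4, -18)) = Mul(-24, 72) = -1728)
Function('R')(N, a) = Add(3, Mul(N, Pow(a, -1))) (Function('R')(N, a) = Add(Mul(-6, Rational(-1, 2)), Mul(N, Pow(a, -1))) = Add(3, Mul(N, Pow(a, -1))))
Mul(Add(-2, H), Function('R')(11, -3)) = Mul(Add(-2, -1728), Add(3, Mul(11, Pow(-3, -1)))) = Mul(-1730, Add(3, Mul(11, Rational(-1, 3)))) = Mul(-1730, Add(3, Rational(-11, 3))) = Mul(-1730, Rational(-2, 3)) = Rational(3460, 3)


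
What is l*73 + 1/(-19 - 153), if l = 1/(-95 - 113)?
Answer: -3191/8944 ≈ -0.35678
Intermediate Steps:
l = -1/208 (l = 1/(-208) = -1/208 ≈ -0.0048077)
l*73 + 1/(-19 - 153) = -1/208*73 + 1/(-19 - 153) = -73/208 + 1/(-172) = -73/208 - 1/172 = -3191/8944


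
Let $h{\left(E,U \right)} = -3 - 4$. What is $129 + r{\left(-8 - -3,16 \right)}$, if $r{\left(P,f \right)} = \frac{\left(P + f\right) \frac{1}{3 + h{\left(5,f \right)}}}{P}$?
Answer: $\frac{2591}{20} \approx 129.55$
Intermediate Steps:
$h{\left(E,U \right)} = -7$ ($h{\left(E,U \right)} = -3 - 4 = -7$)
$r{\left(P,f \right)} = \frac{- \frac{P}{4} - \frac{f}{4}}{P}$ ($r{\left(P,f \right)} = \frac{\left(P + f\right) \frac{1}{3 - 7}}{P} = \frac{\left(P + f\right) \frac{1}{-4}}{P} = \frac{\left(P + f\right) \left(- \frac{1}{4}\right)}{P} = \frac{- \frac{P}{4} - \frac{f}{4}}{P}$)
$129 + r{\left(-8 - -3,16 \right)} = 129 + \frac{- (-8 - -3) - 16}{4 \left(-8 - -3\right)} = 129 + \frac{- (-8 + 3) - 16}{4 \left(-8 + 3\right)} = 129 + \frac{\left(-1\right) \left(-5\right) - 16}{4 \left(-5\right)} = 129 + \frac{1}{4} \left(- \frac{1}{5}\right) \left(5 - 16\right) = 129 + \frac{1}{4} \left(- \frac{1}{5}\right) \left(-11\right) = 129 + \frac{11}{20} = \frac{2591}{20}$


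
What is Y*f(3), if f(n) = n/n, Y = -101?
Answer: -101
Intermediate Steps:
f(n) = 1
Y*f(3) = -101*1 = -101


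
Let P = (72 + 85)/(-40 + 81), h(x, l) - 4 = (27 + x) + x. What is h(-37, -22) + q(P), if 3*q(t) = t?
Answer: -5132/123 ≈ -41.724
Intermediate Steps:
h(x, l) = 31 + 2*x (h(x, l) = 4 + ((27 + x) + x) = 4 + (27 + 2*x) = 31 + 2*x)
P = 157/41 ≈ 3.8293
q(t) = t/3
h(-37, -22) + q(P) = (31 + 2*(-37)) + (⅓)*(157/41) = (31 - 74) + 157/123 = -43 + 157/123 = -5132/123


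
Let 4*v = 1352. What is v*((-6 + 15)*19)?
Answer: 57798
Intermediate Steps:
v = 338 (v = (1/4)*1352 = 338)
v*((-6 + 15)*19) = 338*((-6 + 15)*19) = 338*(9*19) = 338*171 = 57798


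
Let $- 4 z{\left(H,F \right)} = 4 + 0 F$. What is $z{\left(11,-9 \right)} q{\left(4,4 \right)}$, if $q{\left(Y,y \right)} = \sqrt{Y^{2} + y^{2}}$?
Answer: $- 4 \sqrt{2} \approx -5.6569$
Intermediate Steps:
$z{\left(H,F \right)} = -1$ ($z{\left(H,F \right)} = - \frac{4 + 0 F}{4} = - \frac{4 + 0}{4} = \left(- \frac{1}{4}\right) 4 = -1$)
$z{\left(11,-9 \right)} q{\left(4,4 \right)} = - \sqrt{4^{2} + 4^{2}} = - \sqrt{16 + 16} = - \sqrt{32} = - 4 \sqrt{2}$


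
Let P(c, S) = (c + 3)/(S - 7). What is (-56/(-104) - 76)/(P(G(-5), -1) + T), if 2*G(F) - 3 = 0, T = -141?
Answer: 5232/9815 ≈ 0.53306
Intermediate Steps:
G(F) = 3/2 (G(F) = 3/2 + (½)*0 = 3/2 + 0 = 3/2)
P(c, S) = (3 + c)/(-7 + S)
(-56/(-104) - 76)/(P(G(-5), -1) + T) = (-56/(-104) - 76)/((3 + 3/2)/(-7 - 1) - 141) = (-56*(-1/104) - 76)/((9/2)/(-8) - 141) = (7/13 - 76)/(-⅛*9/2 - 141) = -981/13/(-9/16 - 141) = -981/13/(-2265/16) = -16/2265*(-981/13) = 5232/9815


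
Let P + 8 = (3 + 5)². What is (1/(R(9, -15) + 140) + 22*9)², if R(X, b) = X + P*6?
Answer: 9221952961/235225 ≈ 39205.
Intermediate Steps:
P = 56 (P = -8 + (3 + 5)² = -8 + 8² = -8 + 64 = 56)
R(X, b) = 336 + X (R(X, b) = X + 56*6 = X + 336 = 336 + X)
(1/(R(9, -15) + 140) + 22*9)² = (1/((336 + 9) + 140) + 22*9)² = (1/(345 + 140) + 198)² = (1/485 + 198)² = (96031/485)² = 9221952961/235225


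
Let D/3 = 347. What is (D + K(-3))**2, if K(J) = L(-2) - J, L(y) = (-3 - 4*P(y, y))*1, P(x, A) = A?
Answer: 1100401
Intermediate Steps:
D = 1041 (D = 3*347 = 1041)
L(y) = -3 - 4*y (L(y) = (-3 - 4*y)*1 = -3 - 4*y)
K(J) = 5 - J (K(J) = (-3 - 4*(-2)) - J = (-3 + 8) - J = 5 - J)
(D + K(-3))**2 = (1041 + (5 - 1*(-3)))**2 = (1041 + (5 + 3))**2 = (1041 + 8)**2 = 1049**2 = 1100401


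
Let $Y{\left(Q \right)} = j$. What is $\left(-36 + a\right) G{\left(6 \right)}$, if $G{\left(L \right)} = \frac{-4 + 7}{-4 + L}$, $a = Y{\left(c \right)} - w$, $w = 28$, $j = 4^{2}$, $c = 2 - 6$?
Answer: $-72$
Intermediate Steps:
$c = -4$ ($c = 2 - 6 = -4$)
$j = 16$
$Y{\left(Q \right)} = 16$
$a = -12$ ($a = 16 - 28 = -12$)
$G{\left(L \right)} = \frac{3}{-4 + L}$
$\left(-36 + a\right) G{\left(6 \right)} = \left(-36 - 12\right) \frac{3}{-4 + 6} = - 48 \cdot \frac{3}{2} = - 48 \cdot 3 \cdot \frac{1}{2} = \left(-48\right) \frac{3}{2} = -72$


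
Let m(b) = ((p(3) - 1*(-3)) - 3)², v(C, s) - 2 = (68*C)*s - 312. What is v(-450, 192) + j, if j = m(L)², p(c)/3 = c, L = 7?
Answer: -5868949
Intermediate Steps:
p(c) = 3*c
v(C, s) = -310 + 68*C*s (v(C, s) = 2 + ((68*C)*s - 312) = 2 + (68*C*s - 312) = 2 + (-312 + 68*C*s) = -310 + 68*C*s)
m(b) = 81 (m(b) = ((3*3 - 1*(-3)) - 3)² = ((9 + 3) - 3)² = (12 - 3)² = 9² = 81)
j = 6561 (j = 81² = 6561)
v(-450, 192) + j = (-310 + 68*(-450)*192) + 6561 = (-310 - 5875200) + 6561 = -5875510 + 6561 = -5868949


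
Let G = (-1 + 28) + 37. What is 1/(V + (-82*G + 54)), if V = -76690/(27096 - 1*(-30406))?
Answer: -28751/149371039 ≈ -0.00019248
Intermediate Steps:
G = 64 (G = 27 + 37 = 64)
V = -38345/28751 (V = -76690/(27096 + 30406) = -76690/57502 = -76690*1/57502 = -38345/28751 ≈ -1.3337)
1/(V + (-82*G + 54)) = 1/(-38345/28751 + (-82*64 + 54)) = 1/(-38345/28751 + (-5248 + 54)) = 1/(-38345/28751 - 5194) = 1/(-149371039/28751) = -28751/149371039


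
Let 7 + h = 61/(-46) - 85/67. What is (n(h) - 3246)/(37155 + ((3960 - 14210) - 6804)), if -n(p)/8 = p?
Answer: -4883802/30975641 ≈ -0.15767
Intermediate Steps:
h = -29571/3082 (h = -7 + (61/(-46) - 85/67) = -7 + (61*(-1/46) - 85*1/67) = -7 + (-61/46 - 85/67) = -7 - 7997/3082 = -29571/3082 ≈ -9.5947)
n(p) = -8*p
(n(h) - 3246)/(37155 + ((3960 - 14210) - 6804)) = (-8*(-29571/3082) - 3246)/(37155 + ((3960 - 14210) - 6804)) = (118284/1541 - 3246)/(37155 + (-10250 - 6804)) = -4883802/(1541*(37155 - 17054)) = -4883802/1541/20101 = -4883802/1541*1/20101 = -4883802/30975641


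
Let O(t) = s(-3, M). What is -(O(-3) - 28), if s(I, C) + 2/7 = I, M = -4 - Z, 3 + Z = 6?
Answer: 219/7 ≈ 31.286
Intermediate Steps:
Z = 3 (Z = -3 + 6 = 3)
M = -7 (M = -4 - 1*3 = -4 - 3 = -7)
s(I, C) = -2/7 + I
O(t) = -23/7 (O(t) = -2/7 - 3 = -23/7)
-(O(-3) - 28) = -(-23/7 - 28) = -1*(-219/7) = 219/7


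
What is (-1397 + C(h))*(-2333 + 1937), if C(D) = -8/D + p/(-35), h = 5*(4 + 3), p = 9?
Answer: 19369152/35 ≈ 5.5340e+5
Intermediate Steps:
h = 35 (h = 5*7 = 35)
C(D) = -9/35 - 8/D (C(D) = -8/D + 9/(-35) = -8/D + 9*(-1/35) = -8/D - 9/35 = -9/35 - 8/D)
(-1397 + C(h))*(-2333 + 1937) = (-1397 + (-9/35 - 8/35))*(-2333 + 1937) = (-1397 + (-9/35 - 8*1/35))*(-396) = (-1397 + (-9/35 - 8/35))*(-396) = (-1397 - 17/35)*(-396) = -48912/35*(-396) = 19369152/35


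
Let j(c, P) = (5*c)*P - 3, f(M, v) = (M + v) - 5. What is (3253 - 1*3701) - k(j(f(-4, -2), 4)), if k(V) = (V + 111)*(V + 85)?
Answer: -15904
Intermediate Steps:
f(M, v) = -5 + M + v
j(c, P) = -3 + 5*P*c (j(c, P) = 5*P*c - 3 = -3 + 5*P*c)
k(V) = (85 + V)*(111 + V) (k(V) = (111 + V)*(85 + V) = (85 + V)*(111 + V))
(3253 - 1*3701) - k(j(f(-4, -2), 4)) = (3253 - 1*3701) - (9435 + (-3 + 5*4*(-5 - 4 - 2))² + 196*(-3 + 5*4*(-5 - 4 - 2))) = (3253 - 3701) - (9435 + (-3 + 5*4*(-11))² + 196*(-3 + 5*4*(-11))) = -448 - (9435 + (-3 - 220)² + 196*(-3 - 220)) = -448 - (9435 + (-223)² + 196*(-223)) = -448 - (9435 + 49729 - 43708) = -448 - 1*15456 = -448 - 15456 = -15904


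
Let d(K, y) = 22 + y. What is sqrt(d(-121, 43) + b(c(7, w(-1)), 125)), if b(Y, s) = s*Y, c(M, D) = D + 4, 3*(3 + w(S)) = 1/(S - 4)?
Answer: sqrt(1635)/3 ≈ 13.478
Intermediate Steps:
w(S) = -3 + 1/(3*(-4 + S)) (w(S) = -3 + 1/(3*(S - 4)) = -3 + 1/(3*(-4 + S)))
c(M, D) = 4 + D
b(Y, s) = Y*s
sqrt(d(-121, 43) + b(c(7, w(-1)), 125)) = sqrt((22 + 43) + (4 + (37 - 9*(-1))/(3*(-4 - 1)))*125) = sqrt(65 + (4 + (1/3)*(37 + 9)/(-5))*125) = sqrt(65 + (4 + (1/3)*(-1/5)*46)*125) = sqrt(65 + (4 - 46/15)*125) = sqrt(65 + (14/15)*125) = sqrt(65 + 350/3) = sqrt(545/3) = sqrt(1635)/3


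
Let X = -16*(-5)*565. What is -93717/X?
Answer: -93717/45200 ≈ -2.0734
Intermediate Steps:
X = 45200 (X = 80*565 = 45200)
-93717/X = -93717/45200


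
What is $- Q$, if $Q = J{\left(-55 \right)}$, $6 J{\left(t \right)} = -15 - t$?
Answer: $- \frac{20}{3} \approx -6.6667$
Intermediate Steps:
$J{\left(t \right)} = - \frac{5}{2} - \frac{t}{6}$ ($J{\left(t \right)} = \frac{-15 - t}{6} = - \frac{5}{2} - \frac{t}{6}$)
$Q = \frac{20}{3}$ ($Q = - \frac{5}{2} - - \frac{55}{6} = - \frac{5}{2} + \frac{55}{6} = \frac{20}{3} \approx 6.6667$)
$- Q = \left(-1\right) \frac{20}{3} = - \frac{20}{3}$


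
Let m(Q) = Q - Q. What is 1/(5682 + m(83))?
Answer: 1/5682 ≈ 0.00017599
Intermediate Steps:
m(Q) = 0
1/(5682 + m(83)) = 1/(5682 + 0) = 1/5682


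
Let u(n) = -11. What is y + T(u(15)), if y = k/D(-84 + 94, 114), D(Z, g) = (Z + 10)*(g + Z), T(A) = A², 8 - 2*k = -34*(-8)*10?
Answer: 74681/620 ≈ 120.45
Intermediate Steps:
k = -1356 (k = 4 - (-34*(-8))*10/2 = 4 - 136*10 = 4 - ½*2720 = 4 - 1360 = -1356)
D(Z, g) = (10 + Z)*(Z + g)
y = -339/620 (y = -1356/((-84 + 94)² + 10*(-84 + 94) + 10*114 + (-84 + 94)*114) = -1356/(10² + 10*10 + 1140 + 10*114) = -1356/(100 + 100 + 1140 + 1140) = -1356/2480 = -1356*1/2480 = -339/620 ≈ -0.54677)
y + T(u(15)) = -339/620 + (-11)² = -339/620 + 121 = 74681/620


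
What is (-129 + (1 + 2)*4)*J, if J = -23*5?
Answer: 13455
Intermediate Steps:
J = -115
(-129 + (1 + 2)*4)*J = (-129 + (1 + 2)*4)*(-115) = (-129 + 3*4)*(-115) = (-129 + 12)*(-115) = -117*(-115) = 13455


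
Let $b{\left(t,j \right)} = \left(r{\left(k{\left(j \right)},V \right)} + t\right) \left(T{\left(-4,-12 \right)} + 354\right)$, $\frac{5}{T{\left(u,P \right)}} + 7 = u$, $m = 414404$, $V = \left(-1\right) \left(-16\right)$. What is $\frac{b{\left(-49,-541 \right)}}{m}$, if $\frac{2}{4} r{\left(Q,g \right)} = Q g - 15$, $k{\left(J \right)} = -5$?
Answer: $- \frac{929471}{4558444} \approx -0.2039$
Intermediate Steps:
$V = 16$
$r{\left(Q,g \right)} = -30 + 2 Q g$ ($r{\left(Q,g \right)} = 2 \left(Q g - 15\right) = 2 \left(-15 + Q g\right) = -30 + 2 Q g$)
$T{\left(u,P \right)} = \frac{5}{-7 + u}$
$b{\left(t,j \right)} = - \frac{738910}{11} + \frac{3889 t}{11}$ ($b{\left(t,j \right)} = \left(\left(-30 + 2 \left(-5\right) 16\right) + t\right) \left(\frac{5}{-7 - 4} + 354\right) = \left(\left(-30 - 160\right) + t\right) \left(\frac{5}{-11} + 354\right) = \left(-190 + t\right) \left(5 \left(- \frac{1}{11}\right) + 354\right) = \left(-190 + t\right) \left(- \frac{5}{11} + 354\right) = \left(-190 + t\right) \frac{3889}{11} = - \frac{738910}{11} + \frac{3889 t}{11}$)
$\frac{b{\left(-49,-541 \right)}}{m} = \frac{- \frac{738910}{11} + \frac{3889}{11} \left(-49\right)}{414404} = \left(- \frac{738910}{11} - \frac{190561}{11}\right) \frac{1}{414404} = \left(- \frac{929471}{11}\right) \frac{1}{414404} = - \frac{929471}{4558444}$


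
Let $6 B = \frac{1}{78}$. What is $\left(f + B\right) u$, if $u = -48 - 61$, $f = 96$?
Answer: $- \frac{4897261}{468} \approx -10464.0$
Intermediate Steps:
$B = \frac{1}{468}$ ($B = \frac{1}{6 \cdot 78} = \frac{1}{6} \cdot \frac{1}{78} = \frac{1}{468} \approx 0.0021368$)
$u = -109$ ($u = -48 - 61 = -109$)
$\left(f + B\right) u = \left(96 + \frac{1}{468}\right) \left(-109\right) = \frac{44929}{468} \left(-109\right) = - \frac{4897261}{468}$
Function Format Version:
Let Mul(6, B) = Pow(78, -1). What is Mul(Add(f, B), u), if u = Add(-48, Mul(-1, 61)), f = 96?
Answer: Rational(-4897261, 468) ≈ -10464.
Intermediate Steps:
B = Rational(1, 468) (B = Mul(Rational(1, 6), Pow(78, -1)) = Mul(Rational(1, 6), Rational(1, 78)) = Rational(1, 468) ≈ 0.0021368)
u = -109 (u = Add(-48, -61) = -109)
Mul(Add(f, B), u) = Mul(Add(96, Rational(1, 468)), -109) = Mul(Rational(44929, 468), -109) = Rational(-4897261, 468)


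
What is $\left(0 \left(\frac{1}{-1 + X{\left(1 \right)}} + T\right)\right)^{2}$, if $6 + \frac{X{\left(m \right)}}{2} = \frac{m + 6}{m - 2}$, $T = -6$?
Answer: $0$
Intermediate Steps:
$X{\left(m \right)} = -12 + \frac{2 \left(6 + m\right)}{-2 + m}$ ($X{\left(m \right)} = -12 + 2 \frac{m + 6}{m - 2} = -12 + 2 \frac{6 + m}{-2 + m} = -12 + \frac{2 \left(6 + m\right)}{-2 + m}$)
$\left(0 \left(\frac{1}{-1 + X{\left(1 \right)}} + T\right)\right)^{2} = \left(0 \left(\frac{1}{-1 + \frac{2 \left(18 - 5\right)}{-2 + 1}} - 6\right)\right)^{2} = \left(0 \left(\frac{1}{-1 + \frac{2 \left(18 - 5\right)}{-1}} - 6\right)\right)^{2} = \left(0 \left(\frac{1}{-1 + 2 \left(-1\right) 13} - 6\right)\right)^{2} = \left(0 \left(\frac{1}{-1 - 26} - 6\right)\right)^{2} = \left(0 \left(\frac{1}{-27} - 6\right)\right)^{2} = \left(0 \left(- \frac{1}{27} - 6\right)\right)^{2} = \left(0 \left(- \frac{163}{27}\right)\right)^{2} = 0^{2} = 0$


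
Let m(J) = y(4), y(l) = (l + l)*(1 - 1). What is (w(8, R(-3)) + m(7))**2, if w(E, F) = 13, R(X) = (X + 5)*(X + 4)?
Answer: 169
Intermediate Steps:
R(X) = (4 + X)*(5 + X) (R(X) = (5 + X)*(4 + X) = (4 + X)*(5 + X))
y(l) = 0 (y(l) = (2*l)*0 = 0)
m(J) = 0
(w(8, R(-3)) + m(7))**2 = (13 + 0)**2 = 13**2 = 169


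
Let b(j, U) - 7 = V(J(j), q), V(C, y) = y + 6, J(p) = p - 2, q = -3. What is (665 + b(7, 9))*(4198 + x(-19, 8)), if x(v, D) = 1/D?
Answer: 22669875/8 ≈ 2.8337e+6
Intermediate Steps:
J(p) = -2 + p
V(C, y) = 6 + y
b(j, U) = 10 (b(j, U) = 7 + (6 - 3) = 7 + 3 = 10)
(665 + b(7, 9))*(4198 + x(-19, 8)) = (665 + 10)*(4198 + 1/8) = 675*(4198 + ⅛) = 675*(33585/8) = 22669875/8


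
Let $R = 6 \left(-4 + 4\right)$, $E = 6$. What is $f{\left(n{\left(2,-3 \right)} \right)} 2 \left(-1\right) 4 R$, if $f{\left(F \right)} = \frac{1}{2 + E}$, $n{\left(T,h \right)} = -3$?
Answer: $0$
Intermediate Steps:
$f{\left(F \right)} = \frac{1}{8}$ ($f{\left(F \right)} = \frac{1}{2 + 6} = \frac{1}{8}$)
$R = 0$ ($R = 6 \cdot 0 = 0$)
$f{\left(n{\left(2,-3 \right)} \right)} 2 \left(-1\right) 4 R = \frac{2 \left(-1\right) 4}{8} \cdot 0 = \frac{\left(-2\right) 4}{8} \cdot 0 = \frac{1}{8} \left(-8\right) 0 = \left(-1\right) 0 = 0$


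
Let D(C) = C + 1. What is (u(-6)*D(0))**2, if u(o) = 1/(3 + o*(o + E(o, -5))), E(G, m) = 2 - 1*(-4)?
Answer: 1/9 ≈ 0.11111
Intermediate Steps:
D(C) = 1 + C
E(G, m) = 6 (E(G, m) = 2 + 4 = 6)
u(o) = 1/(3 + o*(6 + o)) (u(o) = 1/(3 + o*(o + 6)) = 1/(3 + o*(6 + o)))
(u(-6)*D(0))**2 = ((1 + 0)/(3 + (-6)**2 + 6*(-6)))**2 = (1/(3 + 36 - 36))**2 = (1/3)**2 = 1/9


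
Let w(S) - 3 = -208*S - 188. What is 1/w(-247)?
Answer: 1/51191 ≈ 1.9535e-5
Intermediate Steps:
w(S) = -185 - 208*S (w(S) = 3 + (-208*S - 188) = 3 + (-188 - 208*S) = -185 - 208*S)
1/w(-247) = 1/(-185 - 208*(-247)) = 1/(-185 + 51376) = 1/51191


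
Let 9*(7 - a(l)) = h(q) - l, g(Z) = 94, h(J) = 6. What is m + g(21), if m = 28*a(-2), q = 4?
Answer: 2386/9 ≈ 265.11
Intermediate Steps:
a(l) = 19/3 + l/9 (a(l) = 7 - (6 - l)/9 = 7 + (-⅔ + l/9) = 19/3 + l/9)
m = 1540/9 (m = 28*(19/3 + (⅑)*(-2)) = 28*(19/3 - 2/9) = 28*(55/9) = 1540/9 ≈ 171.11)
m + g(21) = 1540/9 + 94 = 2386/9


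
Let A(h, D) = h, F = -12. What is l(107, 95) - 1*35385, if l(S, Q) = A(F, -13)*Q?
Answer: -36525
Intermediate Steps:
l(S, Q) = -12*Q
l(107, 95) - 1*35385 = -12*95 - 1*35385 = -1140 - 35385 = -36525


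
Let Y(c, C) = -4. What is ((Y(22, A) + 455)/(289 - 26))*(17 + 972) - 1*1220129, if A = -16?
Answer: -320447888/263 ≈ -1.2184e+6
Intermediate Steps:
((Y(22, A) + 455)/(289 - 26))*(17 + 972) - 1*1220129 = ((-4 + 455)/(289 - 26))*(17 + 972) - 1*1220129 = (451/263)*989 - 1220129 = 446039/263 - 1220129 = -320447888/263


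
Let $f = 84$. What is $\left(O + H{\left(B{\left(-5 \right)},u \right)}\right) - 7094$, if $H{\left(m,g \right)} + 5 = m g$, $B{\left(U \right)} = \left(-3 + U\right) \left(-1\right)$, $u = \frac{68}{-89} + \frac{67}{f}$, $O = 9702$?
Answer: $\frac{4865509}{1869} \approx 2603.3$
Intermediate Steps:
$u = \frac{251}{7476}$ ($u = \frac{68}{-89} + \frac{67}{84} = 68 \left(- \frac{1}{89}\right) + 67 \cdot \frac{1}{84} = - \frac{68}{89} + \frac{67}{84} = \frac{251}{7476} \approx 0.033574$)
$B{\left(U \right)} = 3 - U$
$H{\left(m,g \right)} = -5 + g m$ ($H{\left(m,g \right)} = -5 + m g = -5 + g m$)
$\left(O + H{\left(B{\left(-5 \right)},u \right)}\right) - 7094 = \left(9702 - \left(5 - \frac{251 \left(3 - -5\right)}{7476}\right)\right) - 7094 = \left(9702 - \left(5 - \frac{251 \left(3 + 5\right)}{7476}\right)\right) - 7094 = \left(9702 + \left(-5 + \frac{251}{7476} \cdot 8\right)\right) - 7094 = \left(9702 + \left(-5 + \frac{502}{1869}\right)\right) - 7094 = \left(9702 - \frac{8843}{1869}\right) - 7094 = \frac{18124195}{1869} - 7094 = \frac{4865509}{1869}$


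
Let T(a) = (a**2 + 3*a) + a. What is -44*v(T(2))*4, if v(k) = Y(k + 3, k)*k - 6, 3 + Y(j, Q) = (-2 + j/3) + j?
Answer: -30624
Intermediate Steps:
Y(j, Q) = -5 + 4*j/3 (Y(j, Q) = -3 + ((-2 + j/3) + j) = -3 + (-2 + 4*j/3) = -5 + 4*j/3)
T(a) = a**2 + 4*a
v(k) = -6 + k*(-1 + 4*k/3) (v(k) = (-5 + 4*(k + 3)/3)*k - 6 = (-5 + 4*(3 + k)/3)*k - 6 = (-5 + (4 + 4*k/3))*k - 6 = (-1 + 4*k/3)*k - 6 = k*(-1 + 4*k/3) - 6 = -6 + k*(-1 + 4*k/3))
-44*v(T(2))*4 = -44*(-6 + (2*(4 + 2))*(-3 + 4*(2*(4 + 2)))/3)*4 = -44*(-6 + (2*6)*(-3 + 4*(2*6))/3)*4 = -44*(-6 + (1/3)*12*(-3 + 4*12))*4 = -44*(-6 + (1/3)*12*(-3 + 48))*4 = -44*(-6 + (1/3)*12*45)*4 = -44*(-6 + 180)*4 = -44*174*4 = -7656*4 = -30624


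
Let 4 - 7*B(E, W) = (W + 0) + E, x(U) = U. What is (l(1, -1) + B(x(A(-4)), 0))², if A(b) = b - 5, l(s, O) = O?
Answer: 36/49 ≈ 0.73469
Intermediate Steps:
A(b) = -5 + b
B(E, W) = 4/7 - E/7 - W/7 (B(E, W) = 4/7 - ((W + 0) + E)/7 = 4/7 - (W + E)/7 = 4/7 - (E + W)/7 = 4/7 + (-E/7 - W/7) = 4/7 - E/7 - W/7)
(l(1, -1) + B(x(A(-4)), 0))² = (-1 + (4/7 - (-5 - 4)/7 - ⅐*0))² = (-1 + (4/7 - ⅐*(-9) + 0))² = (-1 + (4/7 + 9/7 + 0))² = (-1 + 13/7)² = (6/7)² = 36/49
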